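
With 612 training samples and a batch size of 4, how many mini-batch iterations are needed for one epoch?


Iterations per epoch = dataset_size / batch_size
= 612 / 4
= 153

153


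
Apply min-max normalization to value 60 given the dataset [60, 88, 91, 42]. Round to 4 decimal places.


Min = 42, Max = 91
Range = 91 - 42 = 49
Scaled = (x - min) / (max - min)
= (60 - 42) / 49
= 18 / 49
= 0.3673

0.3673


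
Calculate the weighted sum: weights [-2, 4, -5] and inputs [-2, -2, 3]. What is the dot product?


Element-wise products:
-2 * -2 = 4
4 * -2 = -8
-5 * 3 = -15
Sum = 4 + -8 + -15
= -19

-19


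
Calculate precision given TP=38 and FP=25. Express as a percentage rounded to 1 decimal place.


Precision = TP / (TP + FP) * 100
= 38 / (38 + 25)
= 38 / 63
= 0.6032
= 60.3%

60.3


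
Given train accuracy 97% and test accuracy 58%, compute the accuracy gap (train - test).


Gap = train_accuracy - test_accuracy
= 97 - 58
= 39%
This large gap strongly indicates overfitting.

39


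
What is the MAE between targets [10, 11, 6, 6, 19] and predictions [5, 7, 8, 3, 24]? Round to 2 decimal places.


Absolute errors: [5, 4, 2, 3, 5]
Sum of absolute errors = 19
MAE = 19 / 5 = 3.80

3.80


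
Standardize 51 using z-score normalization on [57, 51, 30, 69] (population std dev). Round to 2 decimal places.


Mean = (57 + 51 + 30 + 69) / 4 = 51.75
Variance = sum((x_i - mean)^2) / n = 199.6875
Std = sqrt(199.6875) = 14.1311
Z = (x - mean) / std
= (51 - 51.75) / 14.1311
= -0.75 / 14.1311
= -0.05

-0.05


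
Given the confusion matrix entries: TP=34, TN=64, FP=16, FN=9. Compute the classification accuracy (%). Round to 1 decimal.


Accuracy = (TP + TN) / (TP + TN + FP + FN) * 100
= (34 + 64) / (34 + 64 + 16 + 9)
= 98 / 123
= 0.7967
= 79.7%

79.7


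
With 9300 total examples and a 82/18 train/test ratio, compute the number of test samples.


Train samples = 9300 * 82% = 7626
Test samples = 9300 - 7626
= 1674

1674


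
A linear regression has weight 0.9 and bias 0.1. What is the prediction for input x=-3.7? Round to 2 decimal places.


y = 0.9 * -3.7 + (0.1)
= -3.33 + (0.1)
= -3.23

-3.23


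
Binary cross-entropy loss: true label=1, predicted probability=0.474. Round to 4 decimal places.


For y=1: Loss = -log(p)
= -log(0.474)
= -(-0.7465)
= 0.7465

0.7465


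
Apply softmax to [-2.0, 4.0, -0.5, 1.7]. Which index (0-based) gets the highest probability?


Softmax is a monotonic transformation, so it preserves the argmax.
We need to find the index of the maximum logit.
Index 0: -2.0
Index 1: 4.0
Index 2: -0.5
Index 3: 1.7
Maximum logit = 4.0 at index 1

1


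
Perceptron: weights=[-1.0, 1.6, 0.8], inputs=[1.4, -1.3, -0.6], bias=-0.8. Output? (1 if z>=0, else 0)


z = w . x + b
= -1.0*1.4 + 1.6*-1.3 + 0.8*-0.6 + -0.8
= -1.4 + -2.08 + -0.48 + -0.8
= -3.96 + -0.8
= -4.76
Since z = -4.76 < 0, output = 0

0


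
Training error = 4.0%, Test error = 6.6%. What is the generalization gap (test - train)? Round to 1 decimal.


Generalization gap = test_error - train_error
= 6.6 - 4.0
= 2.6%
A moderate gap.

2.6


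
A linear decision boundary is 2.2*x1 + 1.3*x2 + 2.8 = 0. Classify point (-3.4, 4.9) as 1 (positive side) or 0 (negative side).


Compute 2.2 * -3.4 + 1.3 * 4.9 + 2.8
= -7.48 + 6.37 + 2.8
= 1.69
Since 1.69 >= 0, the point is on the positive side.

1


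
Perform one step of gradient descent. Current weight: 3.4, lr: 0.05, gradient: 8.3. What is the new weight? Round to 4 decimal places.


w_new = w_old - lr * gradient
= 3.4 - 0.05 * 8.3
= 3.4 - (0.415)
= 2.9850

2.9850


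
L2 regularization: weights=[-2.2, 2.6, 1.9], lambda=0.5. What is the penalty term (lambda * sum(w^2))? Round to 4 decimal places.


Squaring each weight:
(-2.2)^2 = 4.84
2.6^2 = 6.76
1.9^2 = 3.61
Sum of squares = 15.21
Penalty = 0.5 * 15.21 = 7.6050

7.6050


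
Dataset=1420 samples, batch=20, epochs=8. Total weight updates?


Iterations per epoch = 1420 / 20 = 71
Total updates = iterations_per_epoch * epochs
= 71 * 8
= 568

568


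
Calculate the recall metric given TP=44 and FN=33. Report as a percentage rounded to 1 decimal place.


Recall = TP / (TP + FN) * 100
= 44 / (44 + 33)
= 44 / 77
= 0.5714
= 57.1%

57.1


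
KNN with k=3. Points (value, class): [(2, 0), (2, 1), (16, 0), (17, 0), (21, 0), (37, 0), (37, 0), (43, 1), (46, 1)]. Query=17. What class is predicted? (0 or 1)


Distances from query 17:
Point 17 (class 0): distance = 0
Point 16 (class 0): distance = 1
Point 21 (class 0): distance = 4
K=3 nearest neighbors: classes = [0, 0, 0]
Votes for class 1: 0 / 3
Majority vote => class 0

0


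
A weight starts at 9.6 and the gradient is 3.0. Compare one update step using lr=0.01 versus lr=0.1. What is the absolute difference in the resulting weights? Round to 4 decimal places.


With lr=0.01: w_new = 9.6 - 0.01 * 3.0 = 9.57
With lr=0.1: w_new = 9.6 - 0.1 * 3.0 = 9.3
Absolute difference = |9.57 - 9.3|
= 0.2700

0.2700


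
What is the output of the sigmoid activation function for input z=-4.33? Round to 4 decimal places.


sigmoid(z) = 1 / (1 + exp(-z))
exp(-(-4.33)) = exp(4.33) = 75.9443
1 + 75.9443 = 76.9443
1 / 76.9443 = 0.0130

0.0130


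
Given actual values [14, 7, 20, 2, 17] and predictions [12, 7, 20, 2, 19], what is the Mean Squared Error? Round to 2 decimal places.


Differences: [2, 0, 0, 0, -2]
Squared errors: [4, 0, 0, 0, 4]
Sum of squared errors = 8
MSE = 8 / 5 = 1.60

1.60


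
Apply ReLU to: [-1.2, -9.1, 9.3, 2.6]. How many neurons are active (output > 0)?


ReLU(x) = max(0, x) for each element:
ReLU(-1.2) = 0
ReLU(-9.1) = 0
ReLU(9.3) = 9.3
ReLU(2.6) = 2.6
Active neurons (>0): 2

2


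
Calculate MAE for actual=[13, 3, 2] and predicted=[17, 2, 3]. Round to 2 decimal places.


Absolute errors: [4, 1, 1]
Sum of absolute errors = 6
MAE = 6 / 3 = 2.00

2.00


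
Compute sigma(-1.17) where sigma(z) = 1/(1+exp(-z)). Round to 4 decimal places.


sigmoid(z) = 1 / (1 + exp(-z))
exp(-(-1.17)) = exp(1.17) = 3.222
1 + 3.222 = 4.222
1 / 4.222 = 0.2369

0.2369


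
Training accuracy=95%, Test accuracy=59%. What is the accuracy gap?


Gap = train_accuracy - test_accuracy
= 95 - 59
= 36%
This large gap strongly indicates overfitting.

36


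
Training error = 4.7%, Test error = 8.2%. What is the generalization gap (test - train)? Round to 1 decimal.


Generalization gap = test_error - train_error
= 8.2 - 4.7
= 3.5%
A moderate gap.

3.5


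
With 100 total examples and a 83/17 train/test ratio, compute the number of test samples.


Train samples = 100 * 83% = 83
Test samples = 100 - 83
= 17

17


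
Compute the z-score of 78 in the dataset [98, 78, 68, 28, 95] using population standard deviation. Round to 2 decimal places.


Mean = (98 + 78 + 68 + 28 + 95) / 5 = 73.4
Variance = sum((x_i - mean)^2) / n = 636.64
Std = sqrt(636.64) = 25.2317
Z = (x - mean) / std
= (78 - 73.4) / 25.2317
= 4.6 / 25.2317
= 0.18

0.18


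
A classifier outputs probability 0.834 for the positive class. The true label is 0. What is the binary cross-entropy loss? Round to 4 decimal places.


For y=0: Loss = -log(1-p)
= -log(1 - 0.834)
= -log(0.166)
= -(-1.7958)
= 1.7958

1.7958


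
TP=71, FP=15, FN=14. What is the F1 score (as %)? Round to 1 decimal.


Precision = TP / (TP + FP) = 71 / 86 = 0.8256
Recall = TP / (TP + FN) = 71 / 85 = 0.8353
F1 = 2 * P * R / (P + R)
= 2 * 0.8256 * 0.8353 / (0.8256 + 0.8353)
= 1.3792 / 1.6609
= 0.8304
As percentage: 83.0%

83.0


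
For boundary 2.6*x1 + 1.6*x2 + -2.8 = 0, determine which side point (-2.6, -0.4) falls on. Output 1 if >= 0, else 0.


Compute 2.6 * -2.6 + 1.6 * -0.4 + -2.8
= -6.76 + -0.64 + -2.8
= -10.2
Since -10.2 < 0, the point is on the negative side.

0


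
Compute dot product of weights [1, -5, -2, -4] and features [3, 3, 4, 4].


Element-wise products:
1 * 3 = 3
-5 * 3 = -15
-2 * 4 = -8
-4 * 4 = -16
Sum = 3 + -15 + -8 + -16
= -36

-36


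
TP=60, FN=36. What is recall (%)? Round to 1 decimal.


Recall = TP / (TP + FN) * 100
= 60 / (60 + 36)
= 60 / 96
= 0.625
= 62.5%

62.5


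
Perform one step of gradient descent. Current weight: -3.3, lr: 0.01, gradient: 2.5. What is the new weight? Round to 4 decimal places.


w_new = w_old - lr * gradient
= -3.3 - 0.01 * 2.5
= -3.3 - (0.025)
= -3.3250

-3.3250


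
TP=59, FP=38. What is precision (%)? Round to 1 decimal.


Precision = TP / (TP + FP) * 100
= 59 / (59 + 38)
= 59 / 97
= 0.6082
= 60.8%

60.8


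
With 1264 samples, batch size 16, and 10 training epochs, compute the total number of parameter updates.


Iterations per epoch = 1264 / 16 = 79
Total updates = iterations_per_epoch * epochs
= 79 * 10
= 790

790


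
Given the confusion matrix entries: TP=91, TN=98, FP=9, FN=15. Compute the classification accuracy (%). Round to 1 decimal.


Accuracy = (TP + TN) / (TP + TN + FP + FN) * 100
= (91 + 98) / (91 + 98 + 9 + 15)
= 189 / 213
= 0.8873
= 88.7%

88.7


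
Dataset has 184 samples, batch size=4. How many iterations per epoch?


Iterations per epoch = dataset_size / batch_size
= 184 / 4
= 46

46


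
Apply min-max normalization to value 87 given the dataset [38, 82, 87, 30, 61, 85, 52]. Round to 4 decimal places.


Min = 30, Max = 87
Range = 87 - 30 = 57
Scaled = (x - min) / (max - min)
= (87 - 30) / 57
= 57 / 57
= 1.0000

1.0000


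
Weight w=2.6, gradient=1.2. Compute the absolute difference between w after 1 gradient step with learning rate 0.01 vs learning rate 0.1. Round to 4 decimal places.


With lr=0.01: w_new = 2.6 - 0.01 * 1.2 = 2.588
With lr=0.1: w_new = 2.6 - 0.1 * 1.2 = 2.48
Absolute difference = |2.588 - 2.48|
= 0.1080

0.1080


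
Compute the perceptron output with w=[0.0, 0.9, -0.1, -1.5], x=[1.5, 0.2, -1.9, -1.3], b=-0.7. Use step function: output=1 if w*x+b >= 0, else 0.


z = w . x + b
= 0.0*1.5 + 0.9*0.2 + -0.1*-1.9 + -1.5*-1.3 + -0.7
= 0.0 + 0.18 + 0.19 + 1.95 + -0.7
= 2.32 + -0.7
= 1.62
Since z = 1.62 >= 0, output = 1

1


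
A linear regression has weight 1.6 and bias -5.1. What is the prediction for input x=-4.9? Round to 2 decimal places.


y = 1.6 * -4.9 + (-5.1)
= -7.84 + (-5.1)
= -12.94

-12.94


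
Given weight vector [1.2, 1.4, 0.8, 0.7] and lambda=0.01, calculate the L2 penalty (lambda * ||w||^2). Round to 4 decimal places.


Squaring each weight:
1.2^2 = 1.44
1.4^2 = 1.96
0.8^2 = 0.64
0.7^2 = 0.49
Sum of squares = 4.53
Penalty = 0.01 * 4.53 = 0.0453

0.0453


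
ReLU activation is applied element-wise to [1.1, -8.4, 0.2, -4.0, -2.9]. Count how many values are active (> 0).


ReLU(x) = max(0, x) for each element:
ReLU(1.1) = 1.1
ReLU(-8.4) = 0
ReLU(0.2) = 0.2
ReLU(-4.0) = 0
ReLU(-2.9) = 0
Active neurons (>0): 2

2


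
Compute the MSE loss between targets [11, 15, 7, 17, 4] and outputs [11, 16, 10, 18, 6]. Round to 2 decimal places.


Differences: [0, -1, -3, -1, -2]
Squared errors: [0, 1, 9, 1, 4]
Sum of squared errors = 15
MSE = 15 / 5 = 3.00

3.00


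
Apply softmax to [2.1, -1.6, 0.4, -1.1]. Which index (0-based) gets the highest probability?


Softmax is a monotonic transformation, so it preserves the argmax.
We need to find the index of the maximum logit.
Index 0: 2.1
Index 1: -1.6
Index 2: 0.4
Index 3: -1.1
Maximum logit = 2.1 at index 0

0


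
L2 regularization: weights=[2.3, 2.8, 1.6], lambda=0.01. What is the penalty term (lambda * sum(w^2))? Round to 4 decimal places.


Squaring each weight:
2.3^2 = 5.29
2.8^2 = 7.84
1.6^2 = 2.56
Sum of squares = 15.69
Penalty = 0.01 * 15.69 = 0.1569

0.1569


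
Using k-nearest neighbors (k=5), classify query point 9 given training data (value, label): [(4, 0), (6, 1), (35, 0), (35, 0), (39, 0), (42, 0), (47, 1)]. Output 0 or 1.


Distances from query 9:
Point 6 (class 1): distance = 3
Point 4 (class 0): distance = 5
Point 35 (class 0): distance = 26
Point 35 (class 0): distance = 26
Point 39 (class 0): distance = 30
K=5 nearest neighbors: classes = [1, 0, 0, 0, 0]
Votes for class 1: 1 / 5
Majority vote => class 0

0


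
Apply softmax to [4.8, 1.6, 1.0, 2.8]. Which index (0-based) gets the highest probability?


Softmax is a monotonic transformation, so it preserves the argmax.
We need to find the index of the maximum logit.
Index 0: 4.8
Index 1: 1.6
Index 2: 1.0
Index 3: 2.8
Maximum logit = 4.8 at index 0

0


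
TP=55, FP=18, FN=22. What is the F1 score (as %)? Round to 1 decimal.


Precision = TP / (TP + FP) = 55 / 73 = 0.7534
Recall = TP / (TP + FN) = 55 / 77 = 0.7143
F1 = 2 * P * R / (P + R)
= 2 * 0.7534 * 0.7143 / (0.7534 + 0.7143)
= 1.0763 / 1.4677
= 0.7333
As percentage: 73.3%

73.3


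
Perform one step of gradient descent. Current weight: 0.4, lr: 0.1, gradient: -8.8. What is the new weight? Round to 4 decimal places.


w_new = w_old - lr * gradient
= 0.4 - 0.1 * -8.8
= 0.4 - (-0.88)
= 1.2800

1.2800


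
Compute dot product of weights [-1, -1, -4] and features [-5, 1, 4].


Element-wise products:
-1 * -5 = 5
-1 * 1 = -1
-4 * 4 = -16
Sum = 5 + -1 + -16
= -12

-12


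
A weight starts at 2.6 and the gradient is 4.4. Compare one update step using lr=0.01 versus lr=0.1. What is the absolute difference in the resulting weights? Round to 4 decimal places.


With lr=0.01: w_new = 2.6 - 0.01 * 4.4 = 2.556
With lr=0.1: w_new = 2.6 - 0.1 * 4.4 = 2.16
Absolute difference = |2.556 - 2.16|
= 0.3960

0.3960


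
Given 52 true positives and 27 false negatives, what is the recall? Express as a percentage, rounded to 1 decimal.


Recall = TP / (TP + FN) * 100
= 52 / (52 + 27)
= 52 / 79
= 0.6582
= 65.8%

65.8


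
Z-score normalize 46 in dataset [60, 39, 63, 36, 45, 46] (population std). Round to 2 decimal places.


Mean = (60 + 39 + 63 + 36 + 45 + 46) / 6 = 48.1667
Variance = sum((x_i - mean)^2) / n = 101.1389
Std = sqrt(101.1389) = 10.0568
Z = (x - mean) / std
= (46 - 48.1667) / 10.0568
= -2.1667 / 10.0568
= -0.22

-0.22


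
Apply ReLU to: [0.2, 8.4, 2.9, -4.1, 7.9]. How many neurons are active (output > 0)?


ReLU(x) = max(0, x) for each element:
ReLU(0.2) = 0.2
ReLU(8.4) = 8.4
ReLU(2.9) = 2.9
ReLU(-4.1) = 0
ReLU(7.9) = 7.9
Active neurons (>0): 4

4


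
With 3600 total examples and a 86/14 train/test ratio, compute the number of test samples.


Train samples = 3600 * 86% = 3096
Test samples = 3600 - 3096
= 504

504


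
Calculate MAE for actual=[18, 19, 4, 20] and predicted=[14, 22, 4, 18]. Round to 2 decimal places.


Absolute errors: [4, 3, 0, 2]
Sum of absolute errors = 9
MAE = 9 / 4 = 2.25

2.25


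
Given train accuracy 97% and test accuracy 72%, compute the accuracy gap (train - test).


Gap = train_accuracy - test_accuracy
= 97 - 72
= 25%
This large gap strongly indicates overfitting.

25


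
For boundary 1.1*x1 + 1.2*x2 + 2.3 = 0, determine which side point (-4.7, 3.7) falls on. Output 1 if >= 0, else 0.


Compute 1.1 * -4.7 + 1.2 * 3.7 + 2.3
= -5.17 + 4.44 + 2.3
= 1.57
Since 1.57 >= 0, the point is on the positive side.

1


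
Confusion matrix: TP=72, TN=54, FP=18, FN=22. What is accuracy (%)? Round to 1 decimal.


Accuracy = (TP + TN) / (TP + TN + FP + FN) * 100
= (72 + 54) / (72 + 54 + 18 + 22)
= 126 / 166
= 0.759
= 75.9%

75.9


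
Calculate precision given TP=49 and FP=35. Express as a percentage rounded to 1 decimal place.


Precision = TP / (TP + FP) * 100
= 49 / (49 + 35)
= 49 / 84
= 0.5833
= 58.3%

58.3


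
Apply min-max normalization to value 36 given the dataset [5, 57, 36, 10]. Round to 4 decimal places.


Min = 5, Max = 57
Range = 57 - 5 = 52
Scaled = (x - min) / (max - min)
= (36 - 5) / 52
= 31 / 52
= 0.5962

0.5962


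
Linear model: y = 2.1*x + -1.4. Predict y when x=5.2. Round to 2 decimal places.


y = 2.1 * 5.2 + (-1.4)
= 10.92 + (-1.4)
= 9.52

9.52


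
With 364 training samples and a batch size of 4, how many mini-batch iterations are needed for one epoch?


Iterations per epoch = dataset_size / batch_size
= 364 / 4
= 91

91


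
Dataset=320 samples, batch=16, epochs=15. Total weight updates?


Iterations per epoch = 320 / 16 = 20
Total updates = iterations_per_epoch * epochs
= 20 * 15
= 300

300


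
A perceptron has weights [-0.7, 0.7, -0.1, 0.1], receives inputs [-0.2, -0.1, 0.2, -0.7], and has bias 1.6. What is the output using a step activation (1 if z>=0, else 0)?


z = w . x + b
= -0.7*-0.2 + 0.7*-0.1 + -0.1*0.2 + 0.1*-0.7 + 1.6
= 0.14 + -0.07 + -0.02 + -0.07 + 1.6
= -0.02 + 1.6
= 1.58
Since z = 1.58 >= 0, output = 1

1


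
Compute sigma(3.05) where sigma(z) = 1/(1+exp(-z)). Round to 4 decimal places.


sigmoid(z) = 1 / (1 + exp(-z))
exp(-(3.05)) = exp(-3.05) = 0.0474
1 + 0.0474 = 1.0474
1 / 1.0474 = 0.9548

0.9548


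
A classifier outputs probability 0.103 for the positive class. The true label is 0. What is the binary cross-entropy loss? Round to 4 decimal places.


For y=0: Loss = -log(1-p)
= -log(1 - 0.103)
= -log(0.897)
= -(-0.1087)
= 0.1087

0.1087


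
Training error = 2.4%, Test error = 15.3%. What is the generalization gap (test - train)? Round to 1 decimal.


Generalization gap = test_error - train_error
= 15.3 - 2.4
= 12.9%
A large gap suggests overfitting.

12.9


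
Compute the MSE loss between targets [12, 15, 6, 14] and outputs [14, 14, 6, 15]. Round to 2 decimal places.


Differences: [-2, 1, 0, -1]
Squared errors: [4, 1, 0, 1]
Sum of squared errors = 6
MSE = 6 / 4 = 1.50

1.50


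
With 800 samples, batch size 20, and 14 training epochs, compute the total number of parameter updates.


Iterations per epoch = 800 / 20 = 40
Total updates = iterations_per_epoch * epochs
= 40 * 14
= 560

560


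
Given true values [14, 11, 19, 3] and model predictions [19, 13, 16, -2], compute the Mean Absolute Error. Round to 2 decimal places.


Absolute errors: [5, 2, 3, 5]
Sum of absolute errors = 15
MAE = 15 / 4 = 3.75

3.75


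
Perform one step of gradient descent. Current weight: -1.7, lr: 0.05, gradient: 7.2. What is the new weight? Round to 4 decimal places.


w_new = w_old - lr * gradient
= -1.7 - 0.05 * 7.2
= -1.7 - (0.36)
= -2.0600

-2.0600


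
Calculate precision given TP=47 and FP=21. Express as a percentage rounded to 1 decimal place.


Precision = TP / (TP + FP) * 100
= 47 / (47 + 21)
= 47 / 68
= 0.6912
= 69.1%

69.1


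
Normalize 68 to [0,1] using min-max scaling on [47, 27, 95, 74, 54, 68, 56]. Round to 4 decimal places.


Min = 27, Max = 95
Range = 95 - 27 = 68
Scaled = (x - min) / (max - min)
= (68 - 27) / 68
= 41 / 68
= 0.6029

0.6029


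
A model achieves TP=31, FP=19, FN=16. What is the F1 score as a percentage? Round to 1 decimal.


Precision = TP / (TP + FP) = 31 / 50 = 0.62
Recall = TP / (TP + FN) = 31 / 47 = 0.6596
F1 = 2 * P * R / (P + R)
= 2 * 0.62 * 0.6596 / (0.62 + 0.6596)
= 0.8179 / 1.2796
= 0.6392
As percentage: 63.9%

63.9


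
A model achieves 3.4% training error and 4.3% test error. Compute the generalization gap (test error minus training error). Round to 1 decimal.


Generalization gap = test_error - train_error
= 4.3 - 3.4
= 0.9%
A small gap suggests good generalization.

0.9


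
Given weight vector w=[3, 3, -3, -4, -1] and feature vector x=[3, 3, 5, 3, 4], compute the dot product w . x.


Element-wise products:
3 * 3 = 9
3 * 3 = 9
-3 * 5 = -15
-4 * 3 = -12
-1 * 4 = -4
Sum = 9 + 9 + -15 + -12 + -4
= -13

-13


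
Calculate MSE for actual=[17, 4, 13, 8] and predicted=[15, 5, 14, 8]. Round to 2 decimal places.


Differences: [2, -1, -1, 0]
Squared errors: [4, 1, 1, 0]
Sum of squared errors = 6
MSE = 6 / 4 = 1.50

1.50


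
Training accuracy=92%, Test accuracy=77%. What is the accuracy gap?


Gap = train_accuracy - test_accuracy
= 92 - 77
= 15%
This gap suggests the model is overfitting.

15


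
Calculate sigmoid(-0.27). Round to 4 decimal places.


sigmoid(z) = 1 / (1 + exp(-z))
exp(-(-0.27)) = exp(0.27) = 1.31
1 + 1.31 = 2.31
1 / 2.31 = 0.4329

0.4329


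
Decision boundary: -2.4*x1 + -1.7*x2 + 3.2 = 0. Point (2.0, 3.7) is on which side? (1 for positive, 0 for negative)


Compute -2.4 * 2.0 + -1.7 * 3.7 + 3.2
= -4.8 + -6.29 + 3.2
= -7.89
Since -7.89 < 0, the point is on the negative side.

0


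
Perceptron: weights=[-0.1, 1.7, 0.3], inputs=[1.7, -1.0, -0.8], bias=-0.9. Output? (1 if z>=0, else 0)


z = w . x + b
= -0.1*1.7 + 1.7*-1.0 + 0.3*-0.8 + -0.9
= -0.17 + -1.7 + -0.24 + -0.9
= -2.11 + -0.9
= -3.01
Since z = -3.01 < 0, output = 0

0


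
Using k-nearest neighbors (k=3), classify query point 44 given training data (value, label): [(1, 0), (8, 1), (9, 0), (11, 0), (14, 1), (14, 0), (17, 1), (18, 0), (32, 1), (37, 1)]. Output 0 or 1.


Distances from query 44:
Point 37 (class 1): distance = 7
Point 32 (class 1): distance = 12
Point 18 (class 0): distance = 26
K=3 nearest neighbors: classes = [1, 1, 0]
Votes for class 1: 2 / 3
Majority vote => class 1

1


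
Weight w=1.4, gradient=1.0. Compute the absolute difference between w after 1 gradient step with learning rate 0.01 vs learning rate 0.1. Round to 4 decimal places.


With lr=0.01: w_new = 1.4 - 0.01 * 1.0 = 1.39
With lr=0.1: w_new = 1.4 - 0.1 * 1.0 = 1.3
Absolute difference = |1.39 - 1.3|
= 0.0900

0.0900


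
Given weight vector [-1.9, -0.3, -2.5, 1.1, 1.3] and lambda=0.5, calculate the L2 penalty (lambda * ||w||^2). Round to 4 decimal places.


Squaring each weight:
(-1.9)^2 = 3.61
(-0.3)^2 = 0.09
(-2.5)^2 = 6.25
1.1^2 = 1.21
1.3^2 = 1.69
Sum of squares = 12.85
Penalty = 0.5 * 12.85 = 6.4250

6.4250


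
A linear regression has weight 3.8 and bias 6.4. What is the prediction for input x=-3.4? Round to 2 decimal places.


y = 3.8 * -3.4 + (6.4)
= -12.92 + (6.4)
= -6.52

-6.52


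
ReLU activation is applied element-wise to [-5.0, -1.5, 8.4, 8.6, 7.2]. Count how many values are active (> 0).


ReLU(x) = max(0, x) for each element:
ReLU(-5.0) = 0
ReLU(-1.5) = 0
ReLU(8.4) = 8.4
ReLU(8.6) = 8.6
ReLU(7.2) = 7.2
Active neurons (>0): 3

3


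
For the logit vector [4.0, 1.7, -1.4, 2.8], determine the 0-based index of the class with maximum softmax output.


Softmax is a monotonic transformation, so it preserves the argmax.
We need to find the index of the maximum logit.
Index 0: 4.0
Index 1: 1.7
Index 2: -1.4
Index 3: 2.8
Maximum logit = 4.0 at index 0

0


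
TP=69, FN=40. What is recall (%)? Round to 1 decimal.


Recall = TP / (TP + FN) * 100
= 69 / (69 + 40)
= 69 / 109
= 0.633
= 63.3%

63.3


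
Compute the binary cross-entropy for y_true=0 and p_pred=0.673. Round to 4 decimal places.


For y=0: Loss = -log(1-p)
= -log(1 - 0.673)
= -log(0.327)
= -(-1.1178)
= 1.1178

1.1178


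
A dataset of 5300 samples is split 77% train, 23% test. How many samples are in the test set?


Train samples = 5300 * 77% = 4081
Test samples = 5300 - 4081
= 1219

1219


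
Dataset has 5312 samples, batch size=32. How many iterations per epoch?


Iterations per epoch = dataset_size / batch_size
= 5312 / 32
= 166

166


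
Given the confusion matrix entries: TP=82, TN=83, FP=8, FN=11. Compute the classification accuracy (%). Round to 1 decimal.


Accuracy = (TP + TN) / (TP + TN + FP + FN) * 100
= (82 + 83) / (82 + 83 + 8 + 11)
= 165 / 184
= 0.8967
= 89.7%

89.7


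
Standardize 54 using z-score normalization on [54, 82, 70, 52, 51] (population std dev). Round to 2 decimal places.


Mean = (54 + 82 + 70 + 52 + 51) / 5 = 61.8
Variance = sum((x_i - mean)^2) / n = 149.76
Std = sqrt(149.76) = 12.2376
Z = (x - mean) / std
= (54 - 61.8) / 12.2376
= -7.8 / 12.2376
= -0.64

-0.64


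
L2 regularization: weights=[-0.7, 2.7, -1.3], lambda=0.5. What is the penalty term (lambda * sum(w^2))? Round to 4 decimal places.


Squaring each weight:
(-0.7)^2 = 0.49
2.7^2 = 7.29
(-1.3)^2 = 1.69
Sum of squares = 9.47
Penalty = 0.5 * 9.47 = 4.7350

4.7350


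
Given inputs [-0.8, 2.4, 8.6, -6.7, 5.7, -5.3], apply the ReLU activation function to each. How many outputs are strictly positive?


ReLU(x) = max(0, x) for each element:
ReLU(-0.8) = 0
ReLU(2.4) = 2.4
ReLU(8.6) = 8.6
ReLU(-6.7) = 0
ReLU(5.7) = 5.7
ReLU(-5.3) = 0
Active neurons (>0): 3

3


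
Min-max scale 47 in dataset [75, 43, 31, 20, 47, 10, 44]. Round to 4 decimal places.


Min = 10, Max = 75
Range = 75 - 10 = 65
Scaled = (x - min) / (max - min)
= (47 - 10) / 65
= 37 / 65
= 0.5692

0.5692


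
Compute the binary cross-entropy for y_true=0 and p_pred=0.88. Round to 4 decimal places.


For y=0: Loss = -log(1-p)
= -log(1 - 0.88)
= -log(0.12)
= -(-2.1203)
= 2.1203

2.1203


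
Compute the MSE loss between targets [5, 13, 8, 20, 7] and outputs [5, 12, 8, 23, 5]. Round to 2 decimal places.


Differences: [0, 1, 0, -3, 2]
Squared errors: [0, 1, 0, 9, 4]
Sum of squared errors = 14
MSE = 14 / 5 = 2.80

2.80


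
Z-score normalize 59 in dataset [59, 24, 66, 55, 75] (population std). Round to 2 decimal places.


Mean = (59 + 24 + 66 + 55 + 75) / 5 = 55.8
Variance = sum((x_i - mean)^2) / n = 298.96
Std = sqrt(298.96) = 17.2905
Z = (x - mean) / std
= (59 - 55.8) / 17.2905
= 3.2 / 17.2905
= 0.19

0.19


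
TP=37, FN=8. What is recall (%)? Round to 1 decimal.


Recall = TP / (TP + FN) * 100
= 37 / (37 + 8)
= 37 / 45
= 0.8222
= 82.2%

82.2


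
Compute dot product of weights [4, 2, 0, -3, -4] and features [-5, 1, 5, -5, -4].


Element-wise products:
4 * -5 = -20
2 * 1 = 2
0 * 5 = 0
-3 * -5 = 15
-4 * -4 = 16
Sum = -20 + 2 + 0 + 15 + 16
= 13

13


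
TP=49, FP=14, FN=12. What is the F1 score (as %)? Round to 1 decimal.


Precision = TP / (TP + FP) = 49 / 63 = 0.7778
Recall = TP / (TP + FN) = 49 / 61 = 0.8033
F1 = 2 * P * R / (P + R)
= 2 * 0.7778 * 0.8033 / (0.7778 + 0.8033)
= 1.2495 / 1.5811
= 0.7903
As percentage: 79.0%

79.0


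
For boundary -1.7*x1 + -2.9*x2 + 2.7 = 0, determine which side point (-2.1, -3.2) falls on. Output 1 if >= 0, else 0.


Compute -1.7 * -2.1 + -2.9 * -3.2 + 2.7
= 3.57 + 9.28 + 2.7
= 15.55
Since 15.55 >= 0, the point is on the positive side.

1


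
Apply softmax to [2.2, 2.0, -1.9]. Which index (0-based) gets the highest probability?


Softmax is a monotonic transformation, so it preserves the argmax.
We need to find the index of the maximum logit.
Index 0: 2.2
Index 1: 2.0
Index 2: -1.9
Maximum logit = 2.2 at index 0

0


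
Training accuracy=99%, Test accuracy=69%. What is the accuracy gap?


Gap = train_accuracy - test_accuracy
= 99 - 69
= 30%
This large gap strongly indicates overfitting.

30


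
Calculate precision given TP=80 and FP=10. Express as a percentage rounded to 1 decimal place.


Precision = TP / (TP + FP) * 100
= 80 / (80 + 10)
= 80 / 90
= 0.8889
= 88.9%

88.9


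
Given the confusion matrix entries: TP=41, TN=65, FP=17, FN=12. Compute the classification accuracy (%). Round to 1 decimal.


Accuracy = (TP + TN) / (TP + TN + FP + FN) * 100
= (41 + 65) / (41 + 65 + 17 + 12)
= 106 / 135
= 0.7852
= 78.5%

78.5


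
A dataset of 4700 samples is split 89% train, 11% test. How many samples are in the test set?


Train samples = 4700 * 89% = 4183
Test samples = 4700 - 4183
= 517

517


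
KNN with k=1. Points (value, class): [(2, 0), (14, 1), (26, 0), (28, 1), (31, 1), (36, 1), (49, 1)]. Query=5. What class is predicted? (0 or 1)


Distances from query 5:
Point 2 (class 0): distance = 3
K=1 nearest neighbors: classes = [0]
Votes for class 1: 0 / 1
Majority vote => class 0

0


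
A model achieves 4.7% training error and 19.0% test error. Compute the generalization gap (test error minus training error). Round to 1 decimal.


Generalization gap = test_error - train_error
= 19.0 - 4.7
= 14.3%
A large gap suggests overfitting.

14.3


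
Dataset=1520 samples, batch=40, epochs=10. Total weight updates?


Iterations per epoch = 1520 / 40 = 38
Total updates = iterations_per_epoch * epochs
= 38 * 10
= 380

380


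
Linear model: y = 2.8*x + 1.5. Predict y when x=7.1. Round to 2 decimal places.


y = 2.8 * 7.1 + (1.5)
= 19.88 + (1.5)
= 21.38

21.38


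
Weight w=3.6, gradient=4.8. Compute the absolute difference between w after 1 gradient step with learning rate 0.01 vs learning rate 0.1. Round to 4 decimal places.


With lr=0.01: w_new = 3.6 - 0.01 * 4.8 = 3.552
With lr=0.1: w_new = 3.6 - 0.1 * 4.8 = 3.12
Absolute difference = |3.552 - 3.12|
= 0.4320

0.4320


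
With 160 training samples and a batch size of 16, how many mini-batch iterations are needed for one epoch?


Iterations per epoch = dataset_size / batch_size
= 160 / 16
= 10

10


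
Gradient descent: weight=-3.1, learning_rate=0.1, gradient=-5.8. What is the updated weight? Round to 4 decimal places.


w_new = w_old - lr * gradient
= -3.1 - 0.1 * -5.8
= -3.1 - (-0.58)
= -2.5200

-2.5200


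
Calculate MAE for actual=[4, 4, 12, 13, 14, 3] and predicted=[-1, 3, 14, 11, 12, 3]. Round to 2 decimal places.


Absolute errors: [5, 1, 2, 2, 2, 0]
Sum of absolute errors = 12
MAE = 12 / 6 = 2.00

2.00


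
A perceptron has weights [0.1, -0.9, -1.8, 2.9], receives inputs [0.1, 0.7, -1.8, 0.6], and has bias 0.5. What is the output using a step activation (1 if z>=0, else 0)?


z = w . x + b
= 0.1*0.1 + -0.9*0.7 + -1.8*-1.8 + 2.9*0.6 + 0.5
= 0.01 + -0.63 + 3.24 + 1.74 + 0.5
= 4.36 + 0.5
= 4.86
Since z = 4.86 >= 0, output = 1

1


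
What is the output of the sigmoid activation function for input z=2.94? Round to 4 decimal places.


sigmoid(z) = 1 / (1 + exp(-z))
exp(-(2.94)) = exp(-2.94) = 0.0529
1 + 0.0529 = 1.0529
1 / 1.0529 = 0.9498

0.9498


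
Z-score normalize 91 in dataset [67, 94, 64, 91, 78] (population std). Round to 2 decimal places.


Mean = (67 + 94 + 64 + 91 + 78) / 5 = 78.8
Variance = sum((x_i - mean)^2) / n = 147.76
Std = sqrt(147.76) = 12.1557
Z = (x - mean) / std
= (91 - 78.8) / 12.1557
= 12.2 / 12.1557
= 1.00

1.00


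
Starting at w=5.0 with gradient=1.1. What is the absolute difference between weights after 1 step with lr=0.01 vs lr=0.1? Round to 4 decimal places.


With lr=0.01: w_new = 5.0 - 0.01 * 1.1 = 4.989
With lr=0.1: w_new = 5.0 - 0.1 * 1.1 = 4.89
Absolute difference = |4.989 - 4.89|
= 0.0990

0.0990


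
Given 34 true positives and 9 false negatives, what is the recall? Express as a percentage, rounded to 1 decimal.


Recall = TP / (TP + FN) * 100
= 34 / (34 + 9)
= 34 / 43
= 0.7907
= 79.1%

79.1


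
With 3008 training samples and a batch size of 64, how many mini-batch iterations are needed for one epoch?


Iterations per epoch = dataset_size / batch_size
= 3008 / 64
= 47

47


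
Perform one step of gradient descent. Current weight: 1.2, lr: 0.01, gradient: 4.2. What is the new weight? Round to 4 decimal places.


w_new = w_old - lr * gradient
= 1.2 - 0.01 * 4.2
= 1.2 - (0.042)
= 1.1580

1.1580


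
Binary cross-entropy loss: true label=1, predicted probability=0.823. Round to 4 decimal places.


For y=1: Loss = -log(p)
= -log(0.823)
= -(-0.1948)
= 0.1948

0.1948


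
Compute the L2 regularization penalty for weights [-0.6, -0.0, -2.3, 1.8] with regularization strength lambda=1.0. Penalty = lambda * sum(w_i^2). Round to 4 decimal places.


Squaring each weight:
(-0.6)^2 = 0.36
(-0.0)^2 = 0.0
(-2.3)^2 = 5.29
1.8^2 = 3.24
Sum of squares = 8.89
Penalty = 1.0 * 8.89 = 8.8900

8.8900


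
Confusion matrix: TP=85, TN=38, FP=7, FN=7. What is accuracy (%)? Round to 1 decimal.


Accuracy = (TP + TN) / (TP + TN + FP + FN) * 100
= (85 + 38) / (85 + 38 + 7 + 7)
= 123 / 137
= 0.8978
= 89.8%

89.8


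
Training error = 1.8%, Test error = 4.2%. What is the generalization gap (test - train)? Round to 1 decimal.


Generalization gap = test_error - train_error
= 4.2 - 1.8
= 2.4%
A moderate gap.

2.4


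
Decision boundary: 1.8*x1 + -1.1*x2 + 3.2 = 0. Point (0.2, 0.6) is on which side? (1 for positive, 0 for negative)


Compute 1.8 * 0.2 + -1.1 * 0.6 + 3.2
= 0.36 + -0.66 + 3.2
= 2.9
Since 2.9 >= 0, the point is on the positive side.

1


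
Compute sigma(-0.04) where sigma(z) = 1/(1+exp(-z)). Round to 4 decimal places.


sigmoid(z) = 1 / (1 + exp(-z))
exp(-(-0.04)) = exp(0.04) = 1.0408
1 + 1.0408 = 2.0408
1 / 2.0408 = 0.4900

0.4900


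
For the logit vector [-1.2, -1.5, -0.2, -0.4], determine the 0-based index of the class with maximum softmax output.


Softmax is a monotonic transformation, so it preserves the argmax.
We need to find the index of the maximum logit.
Index 0: -1.2
Index 1: -1.5
Index 2: -0.2
Index 3: -0.4
Maximum logit = -0.2 at index 2

2


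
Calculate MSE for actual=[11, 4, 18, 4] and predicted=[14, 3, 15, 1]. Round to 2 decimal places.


Differences: [-3, 1, 3, 3]
Squared errors: [9, 1, 9, 9]
Sum of squared errors = 28
MSE = 28 / 4 = 7.00

7.00


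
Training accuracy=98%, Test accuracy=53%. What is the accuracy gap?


Gap = train_accuracy - test_accuracy
= 98 - 53
= 45%
This large gap strongly indicates overfitting.

45


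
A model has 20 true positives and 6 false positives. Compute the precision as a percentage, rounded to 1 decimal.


Precision = TP / (TP + FP) * 100
= 20 / (20 + 6)
= 20 / 26
= 0.7692
= 76.9%

76.9


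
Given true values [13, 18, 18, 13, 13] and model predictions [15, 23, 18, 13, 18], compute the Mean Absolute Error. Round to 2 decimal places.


Absolute errors: [2, 5, 0, 0, 5]
Sum of absolute errors = 12
MAE = 12 / 5 = 2.40

2.40


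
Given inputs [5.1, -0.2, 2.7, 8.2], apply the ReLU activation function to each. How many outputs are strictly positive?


ReLU(x) = max(0, x) for each element:
ReLU(5.1) = 5.1
ReLU(-0.2) = 0
ReLU(2.7) = 2.7
ReLU(8.2) = 8.2
Active neurons (>0): 3

3


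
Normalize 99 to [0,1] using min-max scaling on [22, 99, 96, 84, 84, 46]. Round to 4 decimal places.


Min = 22, Max = 99
Range = 99 - 22 = 77
Scaled = (x - min) / (max - min)
= (99 - 22) / 77
= 77 / 77
= 1.0000

1.0000


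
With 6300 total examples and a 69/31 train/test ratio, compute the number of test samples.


Train samples = 6300 * 69% = 4347
Test samples = 6300 - 4347
= 1953

1953


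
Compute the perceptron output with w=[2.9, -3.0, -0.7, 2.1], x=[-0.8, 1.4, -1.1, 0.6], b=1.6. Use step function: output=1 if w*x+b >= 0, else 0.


z = w . x + b
= 2.9*-0.8 + -3.0*1.4 + -0.7*-1.1 + 2.1*0.6 + 1.6
= -2.32 + -4.2 + 0.77 + 1.26 + 1.6
= -4.49 + 1.6
= -2.89
Since z = -2.89 < 0, output = 0

0


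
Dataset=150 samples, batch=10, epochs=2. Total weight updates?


Iterations per epoch = 150 / 10 = 15
Total updates = iterations_per_epoch * epochs
= 15 * 2
= 30

30


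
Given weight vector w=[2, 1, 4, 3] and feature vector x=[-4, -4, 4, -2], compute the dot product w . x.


Element-wise products:
2 * -4 = -8
1 * -4 = -4
4 * 4 = 16
3 * -2 = -6
Sum = -8 + -4 + 16 + -6
= -2

-2


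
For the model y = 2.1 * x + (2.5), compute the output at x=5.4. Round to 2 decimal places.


y = 2.1 * 5.4 + (2.5)
= 11.34 + (2.5)
= 13.84

13.84


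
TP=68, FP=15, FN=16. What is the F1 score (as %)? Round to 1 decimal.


Precision = TP / (TP + FP) = 68 / 83 = 0.8193
Recall = TP / (TP + FN) = 68 / 84 = 0.8095
F1 = 2 * P * R / (P + R)
= 2 * 0.8193 * 0.8095 / (0.8193 + 0.8095)
= 1.3264 / 1.6288
= 0.8144
As percentage: 81.4%

81.4


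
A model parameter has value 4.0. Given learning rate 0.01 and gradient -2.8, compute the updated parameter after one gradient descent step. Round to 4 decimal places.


w_new = w_old - lr * gradient
= 4.0 - 0.01 * -2.8
= 4.0 - (-0.028)
= 4.0280

4.0280


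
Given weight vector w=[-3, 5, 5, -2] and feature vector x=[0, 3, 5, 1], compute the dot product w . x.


Element-wise products:
-3 * 0 = 0
5 * 3 = 15
5 * 5 = 25
-2 * 1 = -2
Sum = 0 + 15 + 25 + -2
= 38

38


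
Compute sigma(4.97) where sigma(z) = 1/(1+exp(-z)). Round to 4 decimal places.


sigmoid(z) = 1 / (1 + exp(-z))
exp(-(4.97)) = exp(-4.97) = 0.0069
1 + 0.0069 = 1.0069
1 / 1.0069 = 0.9931

0.9931


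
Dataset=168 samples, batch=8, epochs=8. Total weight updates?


Iterations per epoch = 168 / 8 = 21
Total updates = iterations_per_epoch * epochs
= 21 * 8
= 168

168


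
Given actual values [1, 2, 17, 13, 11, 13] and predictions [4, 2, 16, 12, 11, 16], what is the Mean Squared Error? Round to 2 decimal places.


Differences: [-3, 0, 1, 1, 0, -3]
Squared errors: [9, 0, 1, 1, 0, 9]
Sum of squared errors = 20
MSE = 20 / 6 = 3.33

3.33


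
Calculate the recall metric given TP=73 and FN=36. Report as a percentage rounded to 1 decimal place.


Recall = TP / (TP + FN) * 100
= 73 / (73 + 36)
= 73 / 109
= 0.6697
= 67.0%

67.0


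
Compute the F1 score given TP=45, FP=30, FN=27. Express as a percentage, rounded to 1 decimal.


Precision = TP / (TP + FP) = 45 / 75 = 0.6
Recall = TP / (TP + FN) = 45 / 72 = 0.625
F1 = 2 * P * R / (P + R)
= 2 * 0.6 * 0.625 / (0.6 + 0.625)
= 0.75 / 1.225
= 0.6122
As percentage: 61.2%

61.2


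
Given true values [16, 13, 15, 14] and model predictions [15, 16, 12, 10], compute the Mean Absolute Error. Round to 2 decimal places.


Absolute errors: [1, 3, 3, 4]
Sum of absolute errors = 11
MAE = 11 / 4 = 2.75

2.75


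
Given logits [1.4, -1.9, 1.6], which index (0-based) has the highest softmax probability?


Softmax is a monotonic transformation, so it preserves the argmax.
We need to find the index of the maximum logit.
Index 0: 1.4
Index 1: -1.9
Index 2: 1.6
Maximum logit = 1.6 at index 2

2


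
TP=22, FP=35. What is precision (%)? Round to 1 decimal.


Precision = TP / (TP + FP) * 100
= 22 / (22 + 35)
= 22 / 57
= 0.386
= 38.6%

38.6


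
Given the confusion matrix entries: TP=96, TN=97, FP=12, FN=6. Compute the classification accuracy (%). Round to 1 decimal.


Accuracy = (TP + TN) / (TP + TN + FP + FN) * 100
= (96 + 97) / (96 + 97 + 12 + 6)
= 193 / 211
= 0.9147
= 91.5%

91.5


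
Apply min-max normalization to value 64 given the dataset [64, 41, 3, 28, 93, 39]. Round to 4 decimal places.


Min = 3, Max = 93
Range = 93 - 3 = 90
Scaled = (x - min) / (max - min)
= (64 - 3) / 90
= 61 / 90
= 0.6778

0.6778


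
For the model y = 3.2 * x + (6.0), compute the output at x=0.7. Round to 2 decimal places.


y = 3.2 * 0.7 + (6.0)
= 2.24 + (6.0)
= 8.24

8.24


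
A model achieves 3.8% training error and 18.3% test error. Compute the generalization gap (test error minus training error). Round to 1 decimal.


Generalization gap = test_error - train_error
= 18.3 - 3.8
= 14.5%
A large gap suggests overfitting.

14.5


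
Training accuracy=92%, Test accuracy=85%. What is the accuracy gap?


Gap = train_accuracy - test_accuracy
= 92 - 85
= 7%
This moderate gap may indicate mild overfitting.

7


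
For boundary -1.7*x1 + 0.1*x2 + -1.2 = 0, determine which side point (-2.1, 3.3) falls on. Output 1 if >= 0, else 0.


Compute -1.7 * -2.1 + 0.1 * 3.3 + -1.2
= 3.57 + 0.33 + -1.2
= 2.7
Since 2.7 >= 0, the point is on the positive side.

1


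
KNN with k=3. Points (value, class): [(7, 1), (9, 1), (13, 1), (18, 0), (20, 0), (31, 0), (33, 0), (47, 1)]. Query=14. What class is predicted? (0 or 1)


Distances from query 14:
Point 13 (class 1): distance = 1
Point 18 (class 0): distance = 4
Point 9 (class 1): distance = 5
K=3 nearest neighbors: classes = [1, 0, 1]
Votes for class 1: 2 / 3
Majority vote => class 1

1


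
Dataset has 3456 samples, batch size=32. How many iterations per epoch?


Iterations per epoch = dataset_size / batch_size
= 3456 / 32
= 108

108


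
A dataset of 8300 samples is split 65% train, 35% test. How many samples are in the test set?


Train samples = 8300 * 65% = 5395
Test samples = 8300 - 5395
= 2905

2905


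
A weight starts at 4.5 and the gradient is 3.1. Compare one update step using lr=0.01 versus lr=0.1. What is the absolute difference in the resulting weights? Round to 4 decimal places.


With lr=0.01: w_new = 4.5 - 0.01 * 3.1 = 4.469
With lr=0.1: w_new = 4.5 - 0.1 * 3.1 = 4.19
Absolute difference = |4.469 - 4.19|
= 0.2790

0.2790
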